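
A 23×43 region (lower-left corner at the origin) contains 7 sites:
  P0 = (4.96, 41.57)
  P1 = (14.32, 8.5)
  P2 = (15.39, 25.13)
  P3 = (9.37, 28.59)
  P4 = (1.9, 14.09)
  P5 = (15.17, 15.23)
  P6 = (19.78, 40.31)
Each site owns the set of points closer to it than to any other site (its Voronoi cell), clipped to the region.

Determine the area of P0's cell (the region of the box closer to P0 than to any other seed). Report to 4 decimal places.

1. box [0,23]×[0,43]: [(0, 0) (23, 0) (23, 43) (0, 43)]
2. ⊥bis P0·P1 via (9.64,25.035): [(0, 22.3065) (23, 28.8164) (23, 43) (0, 43)]  |A|=401.0867
3. ⊥bis P0·P2 via (10.175,33.35): [(0, 26.8947) (23, 41.4865) (23, 43) (0, 43)]  |A|=202.6158
4. ⊥bis P0·P3 via (7.165,35.08): [(0, 32.6457) (19.5163, 39.2764) (23, 41.4865) (23, 43) (0, 43)]  |A|=146.4968
5. ⊥bis P0·P4 via (3.43,27.83): [(0, 32.6457) (19.5163, 39.2764) (23, 41.4865) (23, 43) (0, 43)]  |A|=146.4968
6. ⊥bis P0·P5 via (10.065,28.4): [(0, 32.6457) (19.5163, 39.2764) (23, 41.4865) (23, 43) (0, 43)]  |A|=146.4968
7. ⊥bis P0·P6 via (12.37,40.94): [(0, 32.6457) (12.0118, 36.7267) (12.5451, 43) (0, 43)]  |A|=101.5367
8. canonical 4-gon: [(0, 32.6457) (12.0118, 36.7267) (12.5451, 43) (0, 43)]
9. shoelace: 101.5367

Area of P0's cell: 101.5367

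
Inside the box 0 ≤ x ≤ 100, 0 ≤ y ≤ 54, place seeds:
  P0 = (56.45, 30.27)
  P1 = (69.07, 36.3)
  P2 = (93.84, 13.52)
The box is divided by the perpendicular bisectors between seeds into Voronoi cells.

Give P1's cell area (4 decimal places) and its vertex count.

1. box [0,100]×[0,54]: [(0, 0) (100, 0) (100, 54) (0, 54)]
2. ⊥bis P1·P0 via (62.76,33.285): [(78.664, 0) (100, 0) (100, 54) (52.8621, 54)]  |A|=1848.795
3. ⊥bis P1·P2 via (81.455,24.91): [(71.7855, 14.3958) (100, 45.075) (100, 54) (52.8621, 54)]  |A|=1059.3359
4. canonical 4-gon: [(71.7855, 14.3958) (100, 45.075) (100, 54) (52.8621, 54)]
5. shoelace: 1059.3359

Area of P1's cell: 1059.3359 (4 vertices)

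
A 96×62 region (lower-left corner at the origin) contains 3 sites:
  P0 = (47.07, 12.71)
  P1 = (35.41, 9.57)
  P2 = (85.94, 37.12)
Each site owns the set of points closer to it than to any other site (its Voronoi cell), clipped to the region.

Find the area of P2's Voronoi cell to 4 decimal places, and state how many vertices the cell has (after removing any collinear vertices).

Area of P2's cell: 2065.6121 (4 vertices)

1. box [0,96]×[0,62]: [(0, 0) (96, 0) (96, 62) (0, 62)]
2. ⊥bis P2·P0 via (66.505,24.915): [(82.1514, 0) (96, 0) (96, 62) (43.216, 62)]  |A|=2065.6121
3. ⊥bis P2·P1 via (60.675,23.345): [(82.1514, 0) (96, 0) (96, 62) (43.216, 62)]  |A|=2065.6121
4. canonical 4-gon: [(82.1514, 0) (96, 0) (96, 62) (43.216, 62)]
5. shoelace: 2065.6121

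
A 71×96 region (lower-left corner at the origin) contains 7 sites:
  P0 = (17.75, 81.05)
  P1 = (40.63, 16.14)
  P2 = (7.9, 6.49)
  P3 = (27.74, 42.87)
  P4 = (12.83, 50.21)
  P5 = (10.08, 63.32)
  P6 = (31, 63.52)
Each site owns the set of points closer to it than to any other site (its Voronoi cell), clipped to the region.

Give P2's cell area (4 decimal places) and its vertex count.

1. box [0,71]×[0,96]: [(0, 0) (71, 0) (71, 96) (0, 96)]
2. ⊥bis P2·P0 via (12.825,43.77): [(0, 45.4643) (0, 0) (71, 0) (71, 36.0846)]  |A|=2894.9854
3. ⊥bis P2·P1 via (24.265,11.315): [(14.7719, 43.5128) (0, 45.4643) (0, 0) (27.6011, 0)]  |A|=936.2973
4. ⊥bis P2·P3 via (17.82,24.68): [(20.8044, 23.0525) (0, 34.3982) (0, 0) (27.6011, 0)]  |A|=675.953
5. ⊥bis P2·P4 via (10.365,28.35): [(20.8044, 23.0525) (11.2795, 28.2469) (0, 29.5188) (0, 0) (27.6011, 0)]  |A|=648.4341
6. ⊥bis P2·P5 via (8.99,34.905): [(20.8044, 23.0525) (11.2795, 28.2469) (0, 29.5188) (0, 0) (27.6011, 0)]  |A|=648.4341
7. ⊥bis P2·P6 via (19.45,35.005): [(20.8044, 23.0525) (11.2795, 28.2469) (0, 29.5188) (0, 0) (27.6011, 0)]  |A|=648.4341
8. canonical 5-gon: [(20.8044, 23.0525) (11.2795, 28.2469) (0, 29.5188) (0, 0) (27.6011, 0)]
9. shoelace: 648.4341

Area of P2's cell: 648.4341 (5 vertices)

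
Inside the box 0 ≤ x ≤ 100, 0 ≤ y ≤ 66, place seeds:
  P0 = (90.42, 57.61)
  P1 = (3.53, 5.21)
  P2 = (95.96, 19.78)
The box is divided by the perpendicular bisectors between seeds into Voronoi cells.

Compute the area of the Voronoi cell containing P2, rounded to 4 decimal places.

Area of P2's cell: 1827.8202

1. box [0,100]×[0,66]: [(0, 0) (100, 0) (100, 66) (0, 66)]
2. ⊥bis P2·P0 via (93.19,38.695): [(0, 25.0478) (0, 0) (100, 0) (100, 39.6923)]  |A|=3237.0057
3. ⊥bis P2·P1 via (49.745,12.495): [(46.6885, 31.8851) (51.7146, 0) (100, 0) (100, 39.6923)]  |A|=1827.8202
4. canonical 4-gon: [(46.6885, 31.8851) (51.7146, 0) (100, 0) (100, 39.6923)]
5. shoelace: 1827.8202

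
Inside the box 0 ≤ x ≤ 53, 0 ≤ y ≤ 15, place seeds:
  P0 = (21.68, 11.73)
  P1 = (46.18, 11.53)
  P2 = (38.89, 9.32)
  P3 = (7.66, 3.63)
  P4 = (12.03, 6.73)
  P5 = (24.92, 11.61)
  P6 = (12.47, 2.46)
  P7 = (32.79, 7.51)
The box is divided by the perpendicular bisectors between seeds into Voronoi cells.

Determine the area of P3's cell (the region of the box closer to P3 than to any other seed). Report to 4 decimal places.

1. box [0,53]×[0,15]: [(0, 0) (53, 0) (53, 15) (0, 15)]
2. ⊥bis P3·P0 via (14.67,7.68): [(0, 0) (19.1071, 0) (10.4409, 15) (0, 15)]  |A|=221.6099
3. ⊥bis P3·P1 via (26.92,7.58): [(0, 0) (19.1071, 0) (10.4409, 15) (0, 15)]  |A|=221.6099
4. ⊥bis P3·P2 via (23.275,6.475): [(0, 0) (19.1071, 0) (10.4409, 15) (0, 15)]  |A|=221.6099
5. ⊥bis P3·P4 via (9.845,5.18): [(0, 0) (13.5196, 0) (2.8789, 15) (0, 15)]  |A|=122.9885
6. ⊥bis P3·P5 via (16.29,7.62): [(0, 0) (13.5196, 0) (2.8789, 15) (0, 15)]  |A|=122.9885
7. ⊥bis P3·P6 via (10.065,3.045): [(0, 0) (9.3243, 0) (10.3955, 4.4039) (2.8789, 15) (0, 15)]  |A|=113.7507
8. ⊥bis P3·P7 via (20.225,5.57): [(0, 0) (9.3243, 0) (10.3955, 4.4039) (2.8789, 15) (0, 15)]  |A|=113.7507
9. canonical 5-gon: [(0, 0) (9.3243, 0) (10.3955, 4.4039) (2.8789, 15) (0, 15)]
10. shoelace: 113.7507

Area of P3's cell: 113.7507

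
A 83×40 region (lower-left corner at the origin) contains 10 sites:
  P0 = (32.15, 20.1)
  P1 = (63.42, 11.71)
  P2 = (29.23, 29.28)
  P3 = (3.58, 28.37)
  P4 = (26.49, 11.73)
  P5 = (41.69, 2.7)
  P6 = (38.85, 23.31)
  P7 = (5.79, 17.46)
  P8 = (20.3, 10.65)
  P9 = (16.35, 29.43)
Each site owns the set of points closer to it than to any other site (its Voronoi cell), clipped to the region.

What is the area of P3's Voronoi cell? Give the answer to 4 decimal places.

1. box [0,83]×[0,40]: [(0, 0) (83, 0) (83, 40) (0, 40)]
2. ⊥bis P3·P0 via (17.865,24.235): [(0, 0) (10.8498, 0) (22.4284, 40) (0, 40)]  |A|=665.5647
3. ⊥bis P3·P1 via (33.5,20.04): [(0, 0) (10.8498, 0) (22.4284, 40) (0, 40)]  |A|=665.5647
4. ⊥bis P3·P2 via (16.405,28.825): [(0, 0) (10.8498, 0) (16.7095, 20.243) (16.0085, 40) (0, 40)]  |A|=602.1461
5. ⊥bis P3·P4 via (15.035,20.05): [(0, 0) (0.4723, 0) (16.638, 22.257) (16.0085, 40) (0, 40)]  |A|=480.0355
6. ⊥bis P3·P5 via (22.635,15.535): [(0, 0) (0.4723, 0) (16.638, 22.257) (16.0085, 40) (0, 40)]  |A|=480.0355
7. ⊥bis P3·P6 via (21.215,25.84): [(0, 0) (0.4723, 0) (16.638, 22.257) (16.0085, 40) (0, 40)]  |A|=480.0355
8. ⊥bis P3·P7 via (4.685,22.915): [(0, 21.966) (16.5296, 25.3143) (16.0085, 40) (0, 40)]  |A|=266.5954
9. ⊥bis P3·P8 via (11.94,19.51): [(0, 21.966) (16.5296, 25.3143) (16.0085, 40) (0, 40)]  |A|=266.5954
10. ⊥bis P3·P9 via (9.965,28.9): [(0, 21.966) (10.3663, 24.0658) (9.0436, 40) (0, 40)]  |A|=165.5241
11. canonical 4-gon: [(0, 21.966) (10.3663, 24.0658) (9.0436, 40) (0, 40)]
12. shoelace: 165.5241

Area of P3's cell: 165.5241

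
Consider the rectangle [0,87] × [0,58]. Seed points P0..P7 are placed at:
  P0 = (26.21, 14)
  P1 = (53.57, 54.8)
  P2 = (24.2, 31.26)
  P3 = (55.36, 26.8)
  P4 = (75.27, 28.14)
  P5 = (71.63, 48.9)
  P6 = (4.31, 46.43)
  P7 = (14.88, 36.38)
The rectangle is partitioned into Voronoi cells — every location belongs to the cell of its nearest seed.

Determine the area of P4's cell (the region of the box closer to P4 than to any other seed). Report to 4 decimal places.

1. box [0,87]×[0,58]: [(0, 0) (87, 0) (87, 58) (0, 58)]
2. ⊥bis P4·P0 via (50.74,21.07): [(56.8128, 0) (87, 0) (87, 58) (40.0961, 58)]  |A|=2235.6432
3. ⊥bis P4·P1 via (64.42,41.47): [(48.577, 28.5746) (56.8128, 0) (87, 0) (87, 58) (84.7283, 58)]  |A|=1578.9825
4. ⊥bis P4·P2 via (49.735,29.7): [(49.7232, 29.5075) (49.4757, 25.4564) (56.8128, 0) (87, 0) (87, 58) (84.7283, 58)]  |A|=1576.7762
5. ⊥bis P4·P3 via (65.315,27.47): [(64.3752, 41.4335) (67.1638, 0) (87, 0) (87, 58) (84.7283, 58)]  |A|=1085.8778
6. ⊥bis P4·P5 via (73.45,38.52): [(64.6749, 36.9814) (67.1638, 0) (87, 0) (87, 40.8958)]  |A|=823.2875
7. ⊥bis P4·P6 via (39.79,37.285): [(64.6749, 36.9814) (67.1638, 0) (87, 0) (87, 40.8958)]  |A|=823.2875
8. ⊥bis P4·P7 via (45.075,32.26): [(64.6749, 36.9814) (67.1638, 0) (87, 0) (87, 40.8958)]  |A|=823.2875
9. canonical 4-gon: [(64.6749, 36.9814) (67.1638, 0) (87, 0) (87, 40.8958)]
10. shoelace: 823.2875

Area of P4's cell: 823.2875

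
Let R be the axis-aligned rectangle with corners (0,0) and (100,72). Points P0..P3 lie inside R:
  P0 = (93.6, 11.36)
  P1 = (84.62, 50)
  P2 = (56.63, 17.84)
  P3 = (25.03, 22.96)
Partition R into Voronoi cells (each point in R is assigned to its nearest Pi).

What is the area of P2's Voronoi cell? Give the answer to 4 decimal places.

Area of P2's cell: 1463.0787

1. box [0,100]×[0,72]: [(0, 0) (100, 0) (100, 72) (0, 72)]
2. ⊥bis P2·P0 via (75.115,14.6): [(0, 0) (72.556, 0) (85.1759, 72) (0, 72)]  |A|=5678.3472
3. ⊥bis P2·P1 via (70.625,33.92): [(0, 0) (72.556, 0) (77.4589, 27.9723) (26.8718, 72) (0, 72)]  |A|=4394.8472
4. ⊥bis P2·P3 via (40.83,20.4): [(37.5247, 0) (72.556, 0) (77.4589, 27.9723) (46.4322, 54.9759)]  |A|=1463.0787
5. canonical 4-gon: [(37.5247, 0) (72.556, 0) (77.4589, 27.9723) (46.4322, 54.9759)]
6. shoelace: 1463.0787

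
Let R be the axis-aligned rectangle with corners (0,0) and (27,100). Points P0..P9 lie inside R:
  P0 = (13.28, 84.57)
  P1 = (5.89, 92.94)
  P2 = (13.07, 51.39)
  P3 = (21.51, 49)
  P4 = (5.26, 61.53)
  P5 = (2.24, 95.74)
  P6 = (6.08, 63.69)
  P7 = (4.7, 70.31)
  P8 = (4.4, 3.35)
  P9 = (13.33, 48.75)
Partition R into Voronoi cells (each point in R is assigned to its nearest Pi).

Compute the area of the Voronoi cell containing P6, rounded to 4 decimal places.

1. box [0,27]×[0,100]: [(0, 0) (27, 0) (27, 100) (0, 100)]
2. ⊥bis P6·P0 via (9.68,74.13): [(0, 77.4679) (0, 0) (27, 0) (27, 68.1576)]  |A|=1965.9445
3. ⊥bis P6·P1 via (5.985,78.315): [(0, 77.4679) (0, 0) (27, 0) (27, 68.1576)]  |A|=1965.9445
4. ⊥bis P6·P2 via (9.575,57.54): [(0, 77.4679) (0, 52.0986) (27, 67.4425) (27, 68.1576)]  |A|=352.1397
5. ⊥bis P6·P3 via (13.795,56.345): [(25.5252, 68.6661) (0, 77.4679) (0, 52.0986) (21.2485, 64.174)]  |A|=345.6833
6. ⊥bis P6·P4 via (5.67,62.61): [(25.5252, 68.6661) (0, 77.4679) (0, 64.7625) (13.3596, 59.6908) (21.2485, 64.174)]  |A|=261.0907
7. ⊥bis P6·P5 via (4.16,79.715): [(25.5252, 68.6661) (0, 77.4679) (0, 64.7625) (13.3596, 59.6908) (21.2485, 64.174)]  |A|=261.0907
8. ⊥bis P6·P7 via (5.39,67): [(25.5252, 68.6661) (20.9503, 70.2437) (0, 65.8764) (0, 64.7625) (13.3596, 59.6908) (21.2485, 64.174)]  |A|=139.6677
9. ⊥bis P6·P8 via (5.24,33.52): [(25.5252, 68.6661) (20.9503, 70.2437) (0, 65.8764) (0, 64.7625) (13.3596, 59.6908) (21.2485, 64.174)]  |A|=139.6677
10. ⊥bis P6·P9 via (9.705,56.22): [(25.5252, 68.6661) (20.9503, 70.2437) (0, 65.8764) (0, 64.7625) (13.3596, 59.6908) (21.2485, 64.174)]  |A|=139.6677
11. canonical 6-gon: [(25.5252, 68.6661) (20.9503, 70.2437) (0, 65.8764) (0, 64.7625) (13.3596, 59.6908) (21.2485, 64.174)]
12. shoelace: 139.6677

Area of P6's cell: 139.6677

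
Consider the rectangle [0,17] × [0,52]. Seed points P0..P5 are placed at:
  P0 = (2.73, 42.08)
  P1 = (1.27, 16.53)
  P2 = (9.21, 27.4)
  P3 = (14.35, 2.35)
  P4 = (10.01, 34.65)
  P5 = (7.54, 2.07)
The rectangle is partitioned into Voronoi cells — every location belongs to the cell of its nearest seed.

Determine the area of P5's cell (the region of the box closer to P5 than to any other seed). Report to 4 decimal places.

Area of P5's cell: 104.9652

1. box [0,17]×[0,52]: [(0, 0) (17, 0) (17, 52) (0, 52)]
2. ⊥bis P5·P0 via (5.135,22.075): [(0, 21.4577) (0, 0) (17, 0) (17, 23.5014)]  |A|=382.1522
3. ⊥bis P5·P1 via (4.405,9.3): [(0, 7.3899) (0, 0) (17, 0) (17, 14.7613)]  |A|=188.2858
4. ⊥bis P5·P2 via (8.375,14.735): [(15.809, 14.2449) (0, 7.3899) (0, 0) (17, 0) (17, 14.1664)]  |A|=187.9315
5. ⊥bis P5·P3 via (10.945,2.21): [(10.544, 11.9619) (0, 7.3899) (0, 0) (11.0359, 0)]  |A|=104.9652
6. ⊥bis P5·P4 via (8.775,18.36): [(10.544, 11.9619) (0, 7.3899) (0, 0) (11.0359, 0)]  |A|=104.9652
7. canonical 4-gon: [(10.544, 11.9619) (0, 7.3899) (0, 0) (11.0359, 0)]
8. shoelace: 104.9652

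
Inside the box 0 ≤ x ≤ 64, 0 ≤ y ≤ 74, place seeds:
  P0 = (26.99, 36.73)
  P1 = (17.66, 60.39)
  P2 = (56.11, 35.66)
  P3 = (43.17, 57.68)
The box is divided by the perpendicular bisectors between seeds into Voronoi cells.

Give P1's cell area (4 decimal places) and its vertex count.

1. box [0,64]×[0,74]: [(0, 0) (64, 0) (64, 74) (0, 74)]
2. ⊥bis P1·P0 via (22.325,48.56): [(0, 39.7564) (64, 64.994) (64, 74) (0, 74)]  |A|=1383.9869
3. ⊥bis P1·P2 via (36.885,48.025): [(0, 39.7564) (42.2937, 56.4344) (53.5914, 74) (0, 74)]  |A|=1194.8264
4. ⊥bis P1·P3 via (30.415,59.035): [(0, 39.7564) (29.6073, 51.4317) (32.0048, 74) (0, 74)]  |A|=868.0765
5. canonical 4-gon: [(0, 39.7564) (29.6073, 51.4317) (32.0048, 74) (0, 74)]
6. shoelace: 868.0765

Area of P1's cell: 868.0765 (4 vertices)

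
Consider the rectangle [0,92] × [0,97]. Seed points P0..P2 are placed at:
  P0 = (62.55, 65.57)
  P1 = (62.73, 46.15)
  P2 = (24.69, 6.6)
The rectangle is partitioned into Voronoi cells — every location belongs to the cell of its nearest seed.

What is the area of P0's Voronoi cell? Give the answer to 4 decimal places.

Area of P0's cell: 3739.4753

1. box [0,92]×[0,97]: [(0, 0) (92, 0) (92, 97) (0, 97)]
2. ⊥bis P0·P1 via (62.64,55.86): [(0, 55.2794) (92, 56.1321) (92, 97) (0, 97)]  |A|=3799.0694
3. ⊥bis P0·P2 via (43.62,36.085): [(0, 64.09) (13.5279, 55.4048) (92, 56.1321) (92, 97) (0, 97)]  |A|=3739.4753
4. canonical 5-gon: [(0, 64.09) (13.5279, 55.4048) (92, 56.1321) (92, 97) (0, 97)]
5. shoelace: 3739.4753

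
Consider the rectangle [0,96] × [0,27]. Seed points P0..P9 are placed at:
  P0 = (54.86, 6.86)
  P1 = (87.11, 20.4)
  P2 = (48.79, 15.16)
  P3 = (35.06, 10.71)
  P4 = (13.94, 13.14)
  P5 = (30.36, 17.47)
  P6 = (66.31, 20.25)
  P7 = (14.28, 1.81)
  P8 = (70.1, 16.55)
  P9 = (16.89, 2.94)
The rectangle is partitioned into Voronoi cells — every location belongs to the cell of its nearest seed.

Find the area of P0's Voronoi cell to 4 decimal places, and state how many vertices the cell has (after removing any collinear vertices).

Area of P0's cell: 252.4474 (5 vertices)

1. box [0,96]×[0,27]: [(0, 0) (96, 0) (96, 27) (0, 27)]
2. ⊥bis P0·P1 via (70.985,13.63): [(0, 0) (76.7075, 0) (65.3717, 27) (0, 27)]  |A|=1918.0687
3. ⊥bis P0·P2 via (51.825,11.01): [(36.7701, 0) (76.7075, 0) (67.3256, 22.346)]  |A|=446.22
4. ⊥bis P0·P3 via (44.96,8.785): [(44.3263, 5.526) (43.2518, 0) (76.7075, 0) (67.3256, 22.346)]  |A|=428.3111
5. ⊥bis P0·P4 via (34.4,10): [(44.3263, 5.526) (43.2518, 0) (76.7075, 0) (67.3256, 22.346)]  |A|=428.3111
6. ⊥bis P0·P5 via (42.61,12.165): [(44.3263, 5.526) (43.2518, 0) (76.7075, 0) (67.3256, 22.346)]  |A|=428.3111
7. ⊥bis P0·P6 via (60.585,13.555): [(58.151, 15.6364) (44.3263, 5.526) (43.2518, 0) (76.4367, 0)]  |A|=292.211
8. ⊥bis P0·P7 via (34.57,4.335): [(58.151, 15.6364) (44.3263, 5.526) (43.2518, 0) (76.4367, 0)]  |A|=292.211
9. ⊥bis P0·P8 via (62.48,11.705): [(62.1601, 12.2081) (58.151, 15.6364) (44.3263, 5.526) (43.2518, 0) (69.9224, 0)]  |A|=252.4474
10. ⊥bis P0·P9 via (35.875,4.9): [(62.1601, 12.2081) (58.151, 15.6364) (44.3263, 5.526) (43.2518, 0) (69.9224, 0)]  |A|=252.4474
11. canonical 5-gon: [(62.1601, 12.2081) (58.151, 15.6364) (44.3263, 5.526) (43.2518, 0) (69.9224, 0)]
12. shoelace: 252.4474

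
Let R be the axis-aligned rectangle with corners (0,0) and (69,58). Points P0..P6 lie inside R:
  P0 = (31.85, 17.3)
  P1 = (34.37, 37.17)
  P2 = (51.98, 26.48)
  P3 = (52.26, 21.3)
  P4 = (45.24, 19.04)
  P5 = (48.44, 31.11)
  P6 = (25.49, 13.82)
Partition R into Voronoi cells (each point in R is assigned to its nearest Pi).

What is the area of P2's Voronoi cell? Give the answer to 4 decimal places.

Area of P2's cell: 233.1083

1. box [0,69]×[0,58]: [(0, 0) (69, 0) (69, 58) (0, 58)]
2. ⊥bis P2·P0 via (41.915,21.89): [(51.8976, 0) (69, 0) (69, 58) (25.4475, 58)]  |A|=1758.99
3. ⊥bis P2·P1 via (43.175,31.825): [(39.8684, 26.3779) (51.8976, 0) (69, 0) (69, 58) (59.0643, 58)]  |A|=1227.4733
4. ⊥bis P2·P3 via (52.12,23.89): [(39.8684, 26.3779) (41.2704, 23.3035) (69, 24.8024) (69, 58) (59.0643, 58)]  |A|=684.3193
5. ⊥bis P2·P4 via (48.61,22.76): [(41.553, 29.153) (47.6305, 23.6473) (69, 24.8024) (69, 58) (59.0643, 58)]  |A|=661.2311
6. ⊥bis P2·P5 via (50.21,28.795): [(45.7296, 25.3694) (47.6305, 23.6473) (69, 24.8024) (69, 43.1614)]  |A|=233.1083
7. ⊥bis P2·P6 via (38.735,20.15): [(45.7296, 25.3694) (47.6305, 23.6473) (69, 24.8024) (69, 43.1614)]  |A|=233.1083
8. canonical 4-gon: [(45.7296, 25.3694) (47.6305, 23.6473) (69, 24.8024) (69, 43.1614)]
9. shoelace: 233.1083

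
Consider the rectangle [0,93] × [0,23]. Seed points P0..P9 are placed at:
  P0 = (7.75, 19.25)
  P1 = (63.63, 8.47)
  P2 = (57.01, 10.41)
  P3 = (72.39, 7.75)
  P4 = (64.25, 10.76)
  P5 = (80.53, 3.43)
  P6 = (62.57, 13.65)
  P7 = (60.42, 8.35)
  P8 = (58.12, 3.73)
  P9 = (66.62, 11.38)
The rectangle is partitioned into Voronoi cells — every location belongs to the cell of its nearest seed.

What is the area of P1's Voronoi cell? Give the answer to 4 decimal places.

Area of P1's cell: 41.5921

1. box [0,93]×[0,23]: [(0, 0) (93, 0) (93, 23) (0, 23)]
2. ⊥bis P1·P0 via (35.69,13.86): [(33.0162, 0) (93, 0) (93, 23) (37.4532, 23)]  |A|=1328.6013
3. ⊥bis P1·P2 via (60.32,9.44): [(57.5536, 0) (93, 0) (93, 23) (64.2938, 23)]  |A|=737.7552
4. ⊥bis P1·P3 via (68.01,8.11): [(57.5536, 0) (67.3434, 0) (69.2338, 23) (64.2938, 23)]  |A|=169.3937
5. ⊥bis P1·P4 via (63.94,9.615): [(60.6336, 10.5102) (57.5536, 0) (67.3434, 0) (68.0424, 8.5043)]  |A|=83.6508
6. ⊥bis P1·P5 via (72.08,5.95): [(60.6336, 10.5102) (57.5536, 0) (67.3434, 0) (68.0424, 8.5043)]  |A|=83.6508
7. ⊥bis P1·P6 via (63.1,11.06): [(60.6336, 10.5102) (57.5536, 0) (67.3434, 0) (68.0424, 8.5043)]  |A|=83.6508
8. ⊥bis P1·P7 via (62.025,8.41): [(61.9599, 10.1511) (62.3394, 0) (67.3434, 0) (68.0424, 8.5043)]  |A|=51.8374
9. ⊥bis P1·P8 via (60.875,6.1): [(61.9599, 10.1511) (62.1675, 4.5975) (66.1225, 0) (67.3434, 0) (68.0424, 8.5043)]  |A|=43.1409
10. ⊥bis P1·P9 via (65.125,9.925): [(65.9586, 9.0685) (61.9599, 10.1511) (62.1675, 4.5975) (66.1225, 0) (67.3434, 0) (67.9229, 7.0502)]  |A|=41.5921
11. canonical 6-gon: [(65.9586, 9.0685) (61.9599, 10.1511) (62.1675, 4.5975) (66.1225, 0) (67.3434, 0) (67.9229, 7.0502)]
12. shoelace: 41.5921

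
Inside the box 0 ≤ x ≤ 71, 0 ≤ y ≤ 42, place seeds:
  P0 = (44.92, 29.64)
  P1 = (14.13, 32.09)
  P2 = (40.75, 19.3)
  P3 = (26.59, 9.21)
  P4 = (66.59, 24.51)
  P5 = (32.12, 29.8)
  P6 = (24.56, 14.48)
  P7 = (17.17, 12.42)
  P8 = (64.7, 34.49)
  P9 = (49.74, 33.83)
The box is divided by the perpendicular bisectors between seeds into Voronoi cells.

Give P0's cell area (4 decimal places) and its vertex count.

Area of P0's cell: 153.8567 (4 vertices)

1. box [0,71]×[0,42]: [(0, 0) (71, 0) (71, 42) (0, 42)]
2. ⊥bis P0·P1 via (29.525,30.865): [(27.069, 0) (71, 0) (71, 42) (30.411, 42)]  |A|=1774.9188
3. ⊥bis P0·P2 via (42.835,24.47): [(29.4458, 29.8697) (71, 13.1114) (71, 42) (30.411, 42)]  |A|=846.3996
4. ⊥bis P0·P3 via (35.755,19.425): [(29.4458, 29.8697) (71, 13.1114) (71, 42) (30.411, 42)]  |A|=846.3996
5. ⊥bis P0·P4 via (55.755,27.075): [(29.4458, 29.8697) (54.0661, 19.9406) (59.2882, 42) (30.411, 42)]  |A|=472.6237
6. ⊥bis P0·P5 via (38.52,29.72): [(38.4763, 26.2278) (54.0661, 19.9406) (59.2882, 42) (38.6735, 42)]  |A|=350.9358
7. ⊥bis P0·P6 via (34.74,22.06): [(38.4763, 26.2278) (54.0661, 19.9406) (59.2882, 42) (38.6735, 42)]  |A|=350.9358
8. ⊥bis P0·P7 via (31.045,21.03): [(38.4763, 26.2278) (54.0661, 19.9406) (59.2882, 42) (38.6735, 42)]  |A|=350.9358
9. ⊥bis P0·P8 via (54.81,32.065): [(38.4763, 26.2278) (54.0661, 19.9406) (55.8918, 27.653) (52.374, 42) (38.6735, 42)]  |A|=301.3361
10. ⊥bis P0·P9 via (47.33,31.735): [(38.6697, 41.6974) (38.4763, 26.2278) (54.0661, 19.9406) (54.8188, 23.1202)]  |A|=153.8567
11. canonical 4-gon: [(38.6697, 41.6974) (38.4763, 26.2278) (54.0661, 19.9406) (54.8188, 23.1202)]
12. shoelace: 153.8567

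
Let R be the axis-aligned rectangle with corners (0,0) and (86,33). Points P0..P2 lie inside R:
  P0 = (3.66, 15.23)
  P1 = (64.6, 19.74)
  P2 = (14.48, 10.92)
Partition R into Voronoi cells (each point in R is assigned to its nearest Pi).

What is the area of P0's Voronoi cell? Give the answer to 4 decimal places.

Area of P0's cell: 344.3320

1. box [0,86]×[0,33]: [(0, 0) (86, 0) (86, 33) (0, 33)]
2. ⊥bis P0·P1 via (34.13,17.485): [(0, 0) (35.424, 0) (32.9818, 33) (0, 33)]  |A|=1128.6956
3. ⊥bis P0·P2 via (9.07,13.075): [(0, 0) (3.8618, 0) (17.0069, 33) (0, 33)]  |A|=344.332
4. canonical 4-gon: [(0, 0) (3.8618, 0) (17.0069, 33) (0, 33)]
5. shoelace: 344.332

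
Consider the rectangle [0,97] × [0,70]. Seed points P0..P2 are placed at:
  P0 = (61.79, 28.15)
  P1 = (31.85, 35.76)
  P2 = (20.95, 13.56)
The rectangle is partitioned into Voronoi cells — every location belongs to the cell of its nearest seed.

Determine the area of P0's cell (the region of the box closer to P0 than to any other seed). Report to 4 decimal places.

1. box [0,97]×[0,70]: [(0, 0) (97, 0) (97, 70) (0, 70)]
2. ⊥bis P0·P1 via (46.82,31.955): [(38.6978, 0) (97, 0) (97, 70) (56.4901, 70)]  |A|=3458.4226
3. ⊥bis P0·P2 via (41.37,20.855): [(42.9059, 16.5558) (48.8204, 0) (97, 0) (97, 70) (56.4901, 70)]  |A|=3374.6292
4. canonical 5-gon: [(42.9059, 16.5558) (48.8204, 0) (97, 0) (97, 70) (56.4901, 70)]
5. shoelace: 3374.6292

Area of P0's cell: 3374.6292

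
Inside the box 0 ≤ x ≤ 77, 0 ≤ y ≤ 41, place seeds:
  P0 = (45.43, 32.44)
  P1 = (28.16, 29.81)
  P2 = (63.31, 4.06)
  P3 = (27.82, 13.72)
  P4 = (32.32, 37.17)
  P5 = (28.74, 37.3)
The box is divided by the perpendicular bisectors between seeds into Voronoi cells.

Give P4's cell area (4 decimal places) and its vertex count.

1. box [0,77]×[0,41]: [(0, 0) (77, 0) (77, 41) (0, 41)]
2. ⊥bis P4·P0 via (38.875,34.805): [(0, 0) (26.3176, 0) (41.1101, 41) (0, 41)]  |A|=1382.2679
3. ⊥bis P4·P1 via (30.24,33.49): [(37.0183, 29.6588) (41.1101, 41) (16.9531, 41)]  |A|=136.9849
4. ⊥bis P4·P2 via (47.815,20.615): [(37.0183, 29.6588) (41.1101, 41) (16.9531, 41)]  |A|=136.9849
5. ⊥bis P4·P3 via (30.07,25.445): [(37.0183, 29.6588) (41.1101, 41) (16.9531, 41)]  |A|=136.9849
6. ⊥bis P4·P5 via (30.53,37.235): [(30.3909, 33.4047) (37.0183, 29.6588) (41.1101, 41) (30.6667, 41)]  |A|=84.9054
7. canonical 4-gon: [(30.3909, 33.4047) (37.0183, 29.6588) (41.1101, 41) (30.6667, 41)]
8. shoelace: 84.9054

Area of P4's cell: 84.9054 (4 vertices)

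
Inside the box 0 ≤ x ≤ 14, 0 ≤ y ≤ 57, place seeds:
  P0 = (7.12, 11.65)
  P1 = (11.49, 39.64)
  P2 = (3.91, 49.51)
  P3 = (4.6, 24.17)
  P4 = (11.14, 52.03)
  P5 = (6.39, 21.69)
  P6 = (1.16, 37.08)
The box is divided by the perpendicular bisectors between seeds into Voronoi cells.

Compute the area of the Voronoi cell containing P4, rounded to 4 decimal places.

1. box [0,14]×[0,57]: [(0, 0) (14, 0) (14, 57) (0, 57)]
2. ⊥bis P4·P0 via (9.13,31.84): [(0, 32.7489) (14, 31.3552) (14, 57) (0, 57)]  |A|=349.2713
3. ⊥bis P4·P1 via (11.315,45.835): [(0, 45.5154) (14, 45.9108) (14, 57) (0, 57)]  |A|=158.0165
4. ⊥bis P4·P2 via (7.525,50.77): [(9.2653, 45.7771) (14, 45.9108) (14, 57) (5.3535, 57)]  |A|=74.7712
5. ⊥bis P4·P3 via (7.87,38.1): [(9.2653, 45.7771) (14, 45.9108) (14, 57) (5.3535, 57)]  |A|=74.7712
6. ⊥bis P4·P5 via (8.765,36.86): [(9.2653, 45.7771) (14, 45.9108) (14, 57) (5.3535, 57)]  |A|=74.7712
7. ⊥bis P4·P6 via (6.15,44.555): [(9.2653, 45.7771) (14, 45.9108) (14, 57) (5.3535, 57)]  |A|=74.7712
8. canonical 4-gon: [(9.2653, 45.7771) (14, 45.9108) (14, 57) (5.3535, 57)]
9. shoelace: 74.7712

Area of P4's cell: 74.7712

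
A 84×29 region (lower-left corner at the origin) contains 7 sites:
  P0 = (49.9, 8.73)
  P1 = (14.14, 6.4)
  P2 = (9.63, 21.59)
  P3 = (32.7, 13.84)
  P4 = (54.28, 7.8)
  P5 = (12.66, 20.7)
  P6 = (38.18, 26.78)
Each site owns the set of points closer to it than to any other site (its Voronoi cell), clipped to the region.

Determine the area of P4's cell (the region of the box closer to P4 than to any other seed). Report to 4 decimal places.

1. box [0,84]×[0,29]: [(0, 0) (84, 0) (84, 29) (0, 29)]
2. ⊥bis P4·P0 via (52.09,8.265): [(50.3351, 0) (84, 0) (84, 29) (56.4926, 29)]  |A|=886.9978
3. ⊥bis P4·P1 via (34.21,7.1): [(50.3351, 0) (84, 0) (84, 29) (56.4926, 29)]  |A|=886.9978
4. ⊥bis P4·P2 via (31.955,14.695): [(50.3351, 0) (84, 0) (84, 29) (56.4926, 29)]  |A|=886.9978
5. ⊥bis P4·P3 via (43.49,10.82): [(50.3351, 0) (84, 0) (84, 29) (56.4926, 29)]  |A|=886.9978
6. ⊥bis P4·P5 via (33.47,14.25): [(50.3351, 0) (84, 0) (84, 29) (56.4926, 29)]  |A|=886.9978
7. ⊥bis P4·P6 via (46.23,17.29): [(55.7145, 25.3354) (50.3351, 0) (84, 0) (84, 29) (60.0347, 29)]  |A|=880.5076
8. canonical 5-gon: [(55.7145, 25.3354) (50.3351, 0) (84, 0) (84, 29) (60.0347, 29)]
9. shoelace: 880.5076

Area of P4's cell: 880.5076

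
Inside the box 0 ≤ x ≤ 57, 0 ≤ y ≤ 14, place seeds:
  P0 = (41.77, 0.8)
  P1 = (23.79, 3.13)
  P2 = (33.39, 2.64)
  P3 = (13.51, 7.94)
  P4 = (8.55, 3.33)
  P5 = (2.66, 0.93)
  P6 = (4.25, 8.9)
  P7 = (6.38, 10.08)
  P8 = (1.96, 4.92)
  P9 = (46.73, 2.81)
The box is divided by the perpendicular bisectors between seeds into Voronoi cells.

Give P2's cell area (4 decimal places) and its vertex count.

Area of P2's cell: 138.8712 (5 vertices)

1. box [0,57]×[0,14]: [(0, 0) (57, 0) (57, 14) (0, 14)]
2. ⊥bis P2·P0 via (37.58,1.72): [(0, 0) (37.2023, 0) (40.2763, 14) (0, 14)]  |A|=542.3506
3. ⊥bis P2·P1 via (28.59,2.885): [(28.4427, 0) (37.2023, 0) (40.2763, 14) (29.1573, 14)]  |A|=139.1501
4. ⊥bis P2·P3 via (23.45,5.29): [(28.4427, 0) (37.2023, 0) (40.2763, 14) (29.1573, 14)]  |A|=139.1501
5. ⊥bis P2·P4 via (20.97,2.985): [(28.4427, 0) (37.2023, 0) (40.2763, 14) (29.1573, 14)]  |A|=139.1501
6. ⊥bis P2·P5 via (18.025,1.785): [(28.4427, 0) (37.2023, 0) (40.2763, 14) (29.1573, 14)]  |A|=139.1501
7. ⊥bis P2·P6 via (18.82,5.77): [(28.4427, 0) (37.2023, 0) (40.2763, 14) (29.1573, 14)]  |A|=139.1501
8. ⊥bis P2·P7 via (19.885,6.36): [(28.4427, 0) (37.2023, 0) (40.2763, 14) (29.1573, 14)]  |A|=139.1501
9. ⊥bis P2·P8 via (17.675,3.78): [(28.4427, 0) (37.2023, 0) (40.2763, 14) (29.1573, 14)]  |A|=139.1501
10. ⊥bis P2·P9 via (40.06,2.725): [(28.4427, 0) (37.2023, 0) (39.9361, 12.4503) (39.9163, 14) (29.1573, 14)]  |A|=138.8712
11. canonical 5-gon: [(28.4427, 0) (37.2023, 0) (39.9361, 12.4503) (39.9163, 14) (29.1573, 14)]
12. shoelace: 138.8712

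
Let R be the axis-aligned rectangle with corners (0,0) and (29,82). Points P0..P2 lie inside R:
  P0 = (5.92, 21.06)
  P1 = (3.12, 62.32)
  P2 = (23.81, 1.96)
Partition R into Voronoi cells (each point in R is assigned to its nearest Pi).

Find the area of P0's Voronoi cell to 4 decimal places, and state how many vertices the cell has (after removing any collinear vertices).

1. box [0,29]×[0,82]: [(0, 0) (29, 0) (29, 82) (0, 82)]
2. ⊥bis P0·P1 via (4.52,41.69): [(0, 41.3833) (0, 0) (29, 0) (29, 43.3513)]  |A|=1228.6507
3. ⊥bis P0·P2 via (14.865,11.51): [(0, 41.3833) (0, 0) (2.5765, 0) (29, 24.7495) (29, 43.3513)]  |A|=901.6662
4. canonical 5-gon: [(0, 41.3833) (0, 0) (2.5765, 0) (29, 24.7495) (29, 43.3513)]
5. shoelace: 901.6662

Area of P0's cell: 901.6662 (5 vertices)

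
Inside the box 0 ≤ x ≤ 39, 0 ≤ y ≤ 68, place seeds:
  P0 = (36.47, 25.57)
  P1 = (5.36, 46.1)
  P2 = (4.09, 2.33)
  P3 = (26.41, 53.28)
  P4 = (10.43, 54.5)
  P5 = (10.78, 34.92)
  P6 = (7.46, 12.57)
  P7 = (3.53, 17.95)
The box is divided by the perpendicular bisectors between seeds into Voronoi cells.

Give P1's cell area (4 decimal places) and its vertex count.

Area of P1's cell: 156.6790 (3 vertices)

1. box [0,39]×[0,68]: [(0, 0) (39, 0) (39, 68) (0, 68)]
2. ⊥bis P1·P0 via (20.915,35.835): [(0, 4.1416) (39, 63.24) (39, 68) (0, 68)]  |A|=1338.0592
3. ⊥bis P1·P2 via (4.725,24.215): [(0, 24.3521) (13.0867, 23.9724) (39, 63.24) (39, 68) (0, 68)]  |A|=1205.8152
4. ⊥bis P1·P3 via (15.885,49.69): [(0, 24.3521) (13.0867, 23.9724) (20.7145, 35.5311) (9.6396, 68) (0, 68)]  |A|=685.6461
5. ⊥bis P1·P4 via (7.895,50.3): [(0, 55.0652) (0, 24.3521) (13.0867, 23.9724) (20.7145, 35.5311) (17.6944, 44.3854)]  |A|=457.3919
6. ⊥bis P1·P5 via (8.07,40.51): [(16.9681, 44.8237) (0, 55.0652) (0, 36.5977)]  |A|=156.679
7. ⊥bis P1·P6 via (6.41,29.335): [(16.9681, 44.8237) (0, 55.0652) (0, 36.5977)]  |A|=156.679
8. ⊥bis P1·P7 via (4.445,32.025): [(16.9681, 44.8237) (0, 55.0652) (0, 36.5977)]  |A|=156.679
9. canonical 3-gon: [(16.9681, 44.8237) (0, 55.0652) (0, 36.5977)]
10. shoelace: 156.679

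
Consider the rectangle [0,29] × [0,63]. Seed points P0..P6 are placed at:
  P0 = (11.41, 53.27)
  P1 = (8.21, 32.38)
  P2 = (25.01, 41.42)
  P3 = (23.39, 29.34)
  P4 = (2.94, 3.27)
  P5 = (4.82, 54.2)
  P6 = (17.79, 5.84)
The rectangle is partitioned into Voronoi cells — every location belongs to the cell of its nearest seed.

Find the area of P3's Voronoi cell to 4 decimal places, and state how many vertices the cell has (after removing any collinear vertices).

1. box [0,29]×[0,63]: [(0, 0) (29, 0) (29, 63) (0, 63)]
2. ⊥bis P3·P0 via (17.4,41.305): [(0, 32.5941) (0, 0) (29, 0) (29, 47.1123)]  |A|=1155.7423
3. ⊥bis P3·P1 via (15.8,30.86): [(17.9465, 41.5786) (9.6199, 0) (29, 0) (29, 47.1123)]  |A|=663.2762
4. ⊥bis P3·P2 via (24.2,35.38): [(16.9012, 36.3588) (9.6199, 0) (29, 0) (29, 34.7363)]  |A|=562.4528
5. ⊥bis P3·P4 via (13.165,16.305): [(16.9012, 36.3588) (12.9232, 16.4947) (29, 3.8836) (29, 34.7363)]  |A|=371.3999
6. ⊥bis P3·P5 via (14.105,41.77): [(16.9012, 36.3588) (12.9232, 16.4947) (29, 3.8836) (29, 34.7363)]  |A|=371.3999
7. ⊥bis P3·P6 via (20.59,17.59): [(16.9012, 36.3588) (13.4817, 19.2839) (29, 15.5859) (29, 34.7363)]  |A|=254.6574
8. canonical 4-gon: [(16.9012, 36.3588) (13.4817, 19.2839) (29, 15.5859) (29, 34.7363)]
9. shoelace: 254.6574

Area of P3's cell: 254.6574 (4 vertices)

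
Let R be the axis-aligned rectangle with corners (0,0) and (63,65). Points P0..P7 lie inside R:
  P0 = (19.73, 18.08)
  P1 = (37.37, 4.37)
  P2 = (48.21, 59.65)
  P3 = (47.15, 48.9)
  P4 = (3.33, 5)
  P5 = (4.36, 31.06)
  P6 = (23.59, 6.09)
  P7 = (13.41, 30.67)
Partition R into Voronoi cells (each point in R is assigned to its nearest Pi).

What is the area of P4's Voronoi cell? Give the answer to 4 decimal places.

Area of P4's cell: 211.6484

1. box [0,63]×[0,65]: [(0, 0) (63, 0) (63, 65) (0, 65)]
2. ⊥bis P4·P0 via (11.53,11.54): [(0, 25.9966) (0, 0) (20.7339, 0)]  |A|=269.5046
3. ⊥bis P4·P1 via (20.35,4.685): [(20.274, 0.5766) (0, 25.9966) (0, 0) (20.2633, 0)]  |A|=269.3689
4. ⊥bis P4·P2 via (25.77,32.325): [(20.274, 0.5766) (0, 25.9966) (0, 0) (20.2633, 0)]  |A|=269.3689
5. ⊥bis P4·P3 via (25.24,26.95): [(20.274, 0.5766) (0, 25.9966) (0, 0) (20.2633, 0)]  |A|=269.3689
6. ⊥bis P4·P5 via (3.845,18.03): [(20.274, 0.5766) (6.4355, 17.9276) (0, 18.182) (0, 0) (20.2633, 0)]  |A|=244.2235
7. ⊥bis P4·P6 via (13.46,5.545): [(13.2537, 9.3787) (6.4355, 17.9276) (0, 18.182) (0, 0) (13.7583, 0)]  |A|=211.6484
8. ⊥bis P4·P7 via (8.37,17.835): [(13.2537, 9.3787) (6.4355, 17.9276) (0, 18.182) (0, 0) (13.7583, 0)]  |A|=211.6484
9. canonical 5-gon: [(13.2537, 9.3787) (6.4355, 17.9276) (0, 18.182) (0, 0) (13.7583, 0)]
10. shoelace: 211.6484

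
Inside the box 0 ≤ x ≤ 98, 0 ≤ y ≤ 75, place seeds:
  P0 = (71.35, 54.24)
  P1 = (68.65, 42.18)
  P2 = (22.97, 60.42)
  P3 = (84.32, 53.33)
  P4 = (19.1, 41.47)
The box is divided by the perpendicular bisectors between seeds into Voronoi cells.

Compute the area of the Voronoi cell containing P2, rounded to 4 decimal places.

Area of P2's cell: 1163.0379

1. box [0,98]×[0,75]: [(0, 0) (98, 0) (98, 75) (0, 75)]
2. ⊥bis P2·P0 via (47.16,57.33): [(0, 0) (39.8367, 0) (49.4171, 75) (0, 75)]  |A|=3347.0206
3. ⊥bis P2·P1 via (45.81,51.3): [(0, 0) (25.3259, 0) (46.6624, 53.4348) (49.4171, 75) (0, 75)]  |A|=2959.3295
4. ⊥bis P2·P3 via (53.645,56.875): [(0, 0) (25.3259, 0) (46.6624, 53.4348) (49.4171, 75) (0, 75)]  |A|=2959.3295
5. ⊥bis P2·P4 via (21.035,50.945): [(0, 55.2408) (43.811, 46.2937) (46.6624, 53.4348) (49.4171, 75) (0, 75)]  |A|=1163.0379
6. canonical 5-gon: [(0, 55.2408) (43.811, 46.2937) (46.6624, 53.4348) (49.4171, 75) (0, 75)]
7. shoelace: 1163.0379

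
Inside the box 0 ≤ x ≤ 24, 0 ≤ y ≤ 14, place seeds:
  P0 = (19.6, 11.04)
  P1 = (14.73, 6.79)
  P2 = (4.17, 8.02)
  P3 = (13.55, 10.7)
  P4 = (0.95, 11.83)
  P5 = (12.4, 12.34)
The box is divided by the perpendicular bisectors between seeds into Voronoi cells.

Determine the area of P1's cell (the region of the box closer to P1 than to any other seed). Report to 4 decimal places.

Area of P1's cell: 102.6996

1. box [0,24]×[0,14]: [(0, 0) (24, 0) (24, 14) (0, 14)]
2. ⊥bis P1·P0 via (17.165,8.915): [(0, 0) (24, 0) (24, 1.0829) (12.7274, 14) (0, 14)]  |A|=263.1951
3. ⊥bis P1·P2 via (9.45,7.405): [(8.5875, 0) (24, 0) (24, 1.0829) (12.7274, 14) (10.2182, 14)]  |A|=131.5556
4. ⊥bis P1·P3 via (14.14,8.745): [(9.4409, 7.3269) (8.5875, 0) (24, 0) (24, 1.0829) (16.6518, 9.503)]  |A|=102.6996
5. ⊥bis P1·P4 via (7.84,9.31): [(9.4409, 7.3269) (8.5875, 0) (24, 0) (24, 1.0829) (16.6518, 9.503)]  |A|=102.6996
6. ⊥bis P1·P5 via (13.565,9.565): [(9.4409, 7.3269) (8.5875, 0) (24, 0) (24, 1.0829) (16.6518, 9.503)]  |A|=102.6996
7. canonical 5-gon: [(9.4409, 7.3269) (8.5875, 0) (24, 0) (24, 1.0829) (16.6518, 9.503)]
8. shoelace: 102.6996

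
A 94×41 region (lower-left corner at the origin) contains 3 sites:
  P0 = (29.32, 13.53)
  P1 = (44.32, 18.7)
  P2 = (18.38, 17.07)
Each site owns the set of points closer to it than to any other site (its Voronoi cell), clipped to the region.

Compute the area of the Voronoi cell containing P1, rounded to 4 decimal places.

Area of P1's cell: 2401.4892

1. box [0,94]×[0,41]: [(0, 0) (94, 0) (94, 41) (0, 41)]
2. ⊥bis P1·P0 via (36.82,16.115): [(42.3743, 0) (94, 0) (94, 41) (28.243, 41)]  |A|=2406.3459
3. ⊥bis P1·P2 via (31.35,17.885): [(30.2664, 35.1293) (42.3743, 0) (94, 0) (94, 41) (29.8975, 41)]  |A|=2401.4892
4. canonical 5-gon: [(30.2664, 35.1293) (42.3743, 0) (94, 0) (94, 41) (29.8975, 41)]
5. shoelace: 2401.4892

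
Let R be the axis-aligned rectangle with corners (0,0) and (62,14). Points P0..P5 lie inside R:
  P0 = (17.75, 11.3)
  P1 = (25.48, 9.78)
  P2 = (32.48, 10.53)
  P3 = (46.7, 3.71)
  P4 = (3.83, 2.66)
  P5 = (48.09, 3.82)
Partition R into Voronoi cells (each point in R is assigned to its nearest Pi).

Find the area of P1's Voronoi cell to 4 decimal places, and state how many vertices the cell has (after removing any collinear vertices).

Area of P1's cell: 117.5878 (4 vertices)

1. box [0,62]×[0,14]: [(0, 0) (62, 0) (62, 14) (0, 14)]
2. ⊥bis P1·P0 via (21.615,10.54): [(19.5425, 0) (62, 0) (62, 14) (22.2954, 14)]  |A|=575.1353
3. ⊥bis P1·P2 via (28.98,10.155): [(19.5425, 0) (30.068, 0) (28.568, 14) (22.2954, 14)]  |A|=117.5878
4. ⊥bis P1·P3 via (36.09,6.745): [(19.5425, 0) (30.068, 0) (28.568, 14) (22.2954, 14)]  |A|=117.5878
5. ⊥bis P1·P4 via (14.655,6.22): [(19.5425, 0) (30.068, 0) (28.568, 14) (22.2954, 14)]  |A|=117.5878
6. ⊥bis P1·P5 via (36.785,6.8): [(19.5425, 0) (30.068, 0) (28.568, 14) (22.2954, 14)]  |A|=117.5878
7. canonical 4-gon: [(19.5425, 0) (30.068, 0) (28.568, 14) (22.2954, 14)]
8. shoelace: 117.5878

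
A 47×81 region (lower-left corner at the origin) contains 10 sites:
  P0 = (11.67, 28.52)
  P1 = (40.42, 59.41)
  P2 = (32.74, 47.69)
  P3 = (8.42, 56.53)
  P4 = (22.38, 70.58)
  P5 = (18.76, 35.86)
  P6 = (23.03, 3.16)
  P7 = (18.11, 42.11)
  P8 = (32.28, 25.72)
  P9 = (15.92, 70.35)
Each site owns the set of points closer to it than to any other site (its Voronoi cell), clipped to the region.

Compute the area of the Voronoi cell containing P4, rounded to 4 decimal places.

Area of P4's cell: 345.3970

1. box [0,47]×[0,81]: [(0, 0) (47, 0) (47, 81) (0, 81)]
2. ⊥bis P4·P0 via (17.025,49.55): [(0, 53.8852) (47, 41.9173) (47, 81) (0, 81)]  |A|=1555.6422
3. ⊥bis P4·P1 via (31.4,64.995): [(0, 53.8852) (21.1814, 48.4916) (41.31, 81) (0, 81)]  |A|=958.6256
4. ⊥bis P4·P2 via (27.56,59.135): [(0, 53.8852) (10.2142, 51.2843) (27.854, 59.2681) (41.31, 81) (0, 81)]  |A|=890.2144
5. ⊥bis P4·P3 via (15.4,63.555): [(0, 78.8564) (22.2619, 56.7371) (27.854, 59.2681) (41.31, 81) (0, 81)]  |A|=568.7465
6. ⊥bis P4·P5 via (20.57,53.22): [(0, 78.8564) (22.2619, 56.7371) (27.854, 59.2681) (41.31, 81) (0, 81)]  |A|=568.7465
7. ⊥bis P4·P6 via (22.705,36.87): [(0, 78.8564) (22.2619, 56.7371) (27.854, 59.2681) (41.31, 81) (0, 81)]  |A|=568.7465
8. ⊥bis P4·P7 via (20.245,56.345): [(0, 78.8564) (22.2619, 56.7371) (27.854, 59.2681) (41.31, 81) (0, 81)]  |A|=568.7465
9. ⊥bis P4·P8 via (27.33,48.15): [(0, 78.8564) (22.2619, 56.7371) (27.854, 59.2681) (41.31, 81) (0, 81)]  |A|=568.7465
10. ⊥bis P4·P9 via (19.15,70.465): [(19.5426, 59.439) (22.2619, 56.7371) (27.854, 59.2681) (41.31, 81) (18.7749, 81)]  |A|=345.397
11. canonical 5-gon: [(19.5426, 59.439) (22.2619, 56.7371) (27.854, 59.2681) (41.31, 81) (18.7749, 81)]
12. shoelace: 345.397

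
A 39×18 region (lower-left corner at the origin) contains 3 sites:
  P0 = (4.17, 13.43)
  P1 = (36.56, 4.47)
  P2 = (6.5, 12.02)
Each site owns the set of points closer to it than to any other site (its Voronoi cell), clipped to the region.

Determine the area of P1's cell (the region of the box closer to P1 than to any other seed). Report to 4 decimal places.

1. box [0,39]×[0,18]: [(0, 0) (39, 0) (39, 18) (0, 18)]
2. ⊥bis P1·P0 via (20.365,8.95): [(17.8892, 0) (39, 0) (39, 18) (22.8685, 18)]  |A|=335.181
3. ⊥bis P1·P2 via (21.53,8.245): [(19.4592, 0) (39, 0) (39, 18) (23.9801, 18)]  |A|=311.0467
4. canonical 4-gon: [(19.4592, 0) (39, 0) (39, 18) (23.9801, 18)]
5. shoelace: 311.0467

Area of P1's cell: 311.0467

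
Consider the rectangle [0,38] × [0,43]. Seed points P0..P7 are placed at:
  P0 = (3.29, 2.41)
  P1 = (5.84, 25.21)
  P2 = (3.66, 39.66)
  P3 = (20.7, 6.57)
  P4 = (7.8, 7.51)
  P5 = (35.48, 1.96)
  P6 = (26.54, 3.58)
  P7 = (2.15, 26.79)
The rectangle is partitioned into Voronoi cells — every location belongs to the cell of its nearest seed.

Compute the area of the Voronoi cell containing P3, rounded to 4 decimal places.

1. box [0,38]×[0,43]: [(0, 0) (38, 0) (38, 43) (0, 43)]
2. ⊥bis P3·P0 via (11.995,4.49): [(13.0679, 0) (38, 0) (38, 43) (2.7933, 43)]  |A|=1292.9852
3. ⊥bis P3·P1 via (13.27,15.89): [(9.9109, 13.2121) (13.0679, 0) (38, 0) (38, 35.605)]  |A|=664.7591
4. ⊥bis P3·P2 via (12.18,23.115): [(9.9109, 13.2121) (13.0679, 0) (38, 0) (38, 35.605)]  |A|=664.7591
5. ⊥bis P3·P4 via (14.25,7.04): [(14.9951, 17.2653) (13.737, 0) (38, 0) (38, 35.605)]  |A|=618.9984
6. ⊥bis P3·P5 via (28.09,4.265): [(37.8206, 35.462) (14.9951, 17.2653) (13.737, 0) (26.7597, 0)]  |A|=416.503
7. ⊥bis P3·P6 via (23.62,5.075): [(35.7049, 28.679) (37.8206, 35.462) (14.9951, 17.2653) (13.737, 0) (21.0217, 0)]  |A|=334.2224
8. ⊥bis P3·P7 via (11.425,16.68): [(35.7049, 28.679) (37.8206, 35.462) (14.9951, 17.2653) (13.737, 0) (21.0217, 0)]  |A|=334.2224
9. canonical 5-gon: [(35.7049, 28.679) (37.8206, 35.462) (14.9951, 17.2653) (13.737, 0) (21.0217, 0)]
10. shoelace: 334.2224

Area of P3's cell: 334.2224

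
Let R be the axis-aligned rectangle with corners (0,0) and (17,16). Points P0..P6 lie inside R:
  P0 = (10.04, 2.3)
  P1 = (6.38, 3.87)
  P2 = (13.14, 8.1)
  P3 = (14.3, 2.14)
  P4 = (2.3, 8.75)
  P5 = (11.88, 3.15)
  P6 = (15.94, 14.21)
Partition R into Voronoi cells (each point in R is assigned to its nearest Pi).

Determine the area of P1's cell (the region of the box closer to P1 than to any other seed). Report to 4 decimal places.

Area of P1's cell: 51.5713

1. box [0,17]×[0,16]: [(0, 0) (17, 0) (17, 16) (0, 16)]
2. ⊥bis P1·P0 via (8.21,3.085): [(0, 0) (6.8867, 0) (13.75, 16) (0, 16)]  |A|=165.0936
3. ⊥bis P1·P2 via (9.76,5.985): [(0, 0) (6.8867, 0) (9.5784, 6.2751) (3.4932, 16) (0, 16)]  |A|=115.2205
4. ⊥bis P1·P3 via (10.34,3.005): [(0, 0) (6.8867, 0) (9.5784, 6.2751) (3.4932, 16) (0, 16)]  |A|=115.2205
5. ⊥bis P1·P4 via (4.34,6.31): [(0, 2.6815) (0, 0) (6.8867, 0) (9.5784, 6.2751) (7.7649, 9.1734)]  |A|=51.5887
6. ⊥bis P1·P5 via (9.13,3.51): [(0, 2.6815) (0, 0) (6.8867, 0) (9.454, 5.985) (9.5069, 6.3894) (7.7649, 9.1734)]  |A|=51.5713
7. ⊥bis P1·P6 via (11.16,9.04): [(0, 2.6815) (0, 0) (6.8867, 0) (9.454, 5.985) (9.5069, 6.3894) (7.7649, 9.1734)]  |A|=51.5713
8. canonical 6-gon: [(0, 2.6815) (0, 0) (6.8867, 0) (9.454, 5.985) (9.5069, 6.3894) (7.7649, 9.1734)]
9. shoelace: 51.5713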